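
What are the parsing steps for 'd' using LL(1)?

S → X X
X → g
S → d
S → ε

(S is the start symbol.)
LL(1) parsing maintains a stack (initially the start symbol over $) and the input. At each step: if the stack top is a terminal, match it against the current input token; if it is a non-terminal N, replace it with the RHS of M[N, lookahead] (the unique production whose predict set contains the lookahead).

Stack is shown with the top on the left.

Stack  Input  Action
--------------------
S $    d $    output S → d
d $    d $    match 'd'
$      $      accept

The string is accepted.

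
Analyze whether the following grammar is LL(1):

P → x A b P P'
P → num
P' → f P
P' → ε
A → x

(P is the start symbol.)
No. Predict set conflict for P': { 'f' }

A grammar is LL(1) if for each non-terminal N with multiple productions, the predict sets of those productions are pairwise disjoint, where PREDICT(N → α) = (FIRST(α) \ {ε}) ∪ (FOLLOW(N) if α ⇒* ε).

Relevant sets:
  FOLLOW(P') = { $, 'f' }

For P:
  PREDICT(P → x A b P P') = { 'x' }
  PREDICT(P → num) = { 'num' }
For P':
  PREDICT(P' → f P) = { 'f' }
  PREDICT(P' → ε) = { $, 'f' }
A has a single production, so nothing to check there.

Conflict found: Predict set conflict for P': { 'f' }
The grammar is NOT LL(1).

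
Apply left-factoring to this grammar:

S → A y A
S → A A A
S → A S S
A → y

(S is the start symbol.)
Left-factoring transforms A → αβ₁ | αβ₂ into A → αA' and A' → β₁ | β₂
(α is the longest common prefix among the alternatives). Repeat until
no nonterminal has two alternatives with a common prefix.

Round 1: S has alternatives sharing prefix 'A'. Introduce S': S → A S'
  Add: S' → y A
  Add: S' → A A
  Add: S' → S S

No remaining common prefixes — done.

Resulting grammar:
S → A S'
S' → y A
S' → A A
S' → S S
A → y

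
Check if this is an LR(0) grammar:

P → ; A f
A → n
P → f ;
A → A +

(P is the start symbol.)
Yes, the grammar is LR(0)

A grammar is LR(0) if no state in the canonical LR(0) collection has:
  - both a shift item (dot before a terminal) and a complete item (shift-reduce conflict), or
  - two or more complete items (reduce-reduce conflict; the accept item [P' → P .] counts as a complete item here).

Augment with P' → P and build the canonical LR(0) collection (I0 = CLOSURE({[P' → . P]}), then GOTO on every symbol after a dot until no new states appear). It has 9 states:
  I0: { [P → . ; A f], [P → . f ;], [P' → . P] }  — shift
  I1: { [A → . A +], [A → . n], [P → ; . A f] }  — shift
  I2: { [P' → P .] }  — accept
  I3: { [P → f . ;] }  — shift
  I4: { [P → f ; .] }  — reduce
  I5: { [A → A . +], [P → ; A . f] }  — shift
  I6: { [A → n .] }  — reduce
  I7: { [A → A + .] }  — reduce
  I8: { [P → ; A f .] }  — reduce

Every state is either a pure shift/goto state or contains exactly one complete item and nothing to shift — no conflicts. The grammar is LR(0).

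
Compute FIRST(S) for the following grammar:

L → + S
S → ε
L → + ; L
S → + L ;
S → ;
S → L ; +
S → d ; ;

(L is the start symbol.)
{ '+', ';', 'd', ε }

To compute FIRST(S), examine every production with S on the left-hand side, reading each right-hand side left to right until a non-nullable symbol is reached.

FIRST sets of the other non-terminals involved (by the same procedure, iterated to a fixed point):
  FIRST(L) = { '+' }

From S → ε:
  - ε-production, so ε ∈ FIRST(S)
From S → + L ;:
  - '+' is a terminal: add '+' and stop
From S → ;:
  - ';' is a terminal: add ';' and stop
From S → L ; +:
  - L is a non-terminal: add FIRST(L) \ {ε} = { '+' }
    L is not nullable, so stop
From S → d ; ;:
  - d is a terminal: add 'd' and stop

Collecting: FIRST(S) = { '+', ';', 'd', ε }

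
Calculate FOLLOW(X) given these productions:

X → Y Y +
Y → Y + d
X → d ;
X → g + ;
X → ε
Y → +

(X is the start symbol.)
{ $ }

X is the start symbol, so $ ∈ FOLLOW(X).
X does not occur on any right-hand side.

Taking the union: FOLLOW(X) = { $ }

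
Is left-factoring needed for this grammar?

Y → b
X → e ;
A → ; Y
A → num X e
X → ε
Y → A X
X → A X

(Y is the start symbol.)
Left-factoring is needed when two productions for the same non-terminal
share a common prefix on the right-hand side.

Productions for Y:
  Y → b
  Y → A X
Productions for X:
  X → e ;
  X → ε
  X → A X
Productions for A:
  A → ; Y
  A → num X e

No common prefixes found.

Answer: No, left-factoring is not needed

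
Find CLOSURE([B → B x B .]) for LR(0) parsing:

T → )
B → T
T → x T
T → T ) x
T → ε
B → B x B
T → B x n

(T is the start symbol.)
{ [B → B x B .] }

To compute CLOSURE, for each item [A → α.Bβ] where B is a non-terminal, add [B → .γ] for all productions B → γ; repeat for the newly added items until nothing changes.

Start with: [B → B x B .]
The dot is at the end, so nothing is added.

CLOSURE = { [B → B x B .] }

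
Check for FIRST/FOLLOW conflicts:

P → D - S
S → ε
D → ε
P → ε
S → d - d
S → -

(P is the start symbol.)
No FIRST/FOLLOW conflicts.

Nullable non-terminals: D, P, S.
FIRST sets used below: FIRST(D) = { ε }
D has a nullable alternative but only one production, so nothing to check.

P: nullable alternative(s) P → ε; FOLLOW(P) = { $ }
  P → D - S: FIRST \ {ε} = { '-' } — disjoint from FOLLOW(P)
  P → ε: FIRST \ {ε} = { } — this is the only nullable alternative, skip

S: nullable alternative(s) S → ε; FOLLOW(S) = { $ }
  S → ε: FIRST \ {ε} = { } — this is the only nullable alternative, skip
  S → d - d: FIRST \ {ε} = { 'd' } — disjoint from FOLLOW(S)
  S → -: FIRST \ {ε} = { '-' } — disjoint from FOLLOW(S)

No FIRST/FOLLOW conflicts found.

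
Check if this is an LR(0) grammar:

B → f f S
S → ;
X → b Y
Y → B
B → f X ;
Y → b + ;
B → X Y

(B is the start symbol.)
A grammar is LR(0) if no state in the canonical LR(0) collection has:
  - both a shift item (dot before a terminal) and a complete item (shift-reduce conflict), or
  - two or more complete items (reduce-reduce conflict; the accept item [B' → B .] counts as a complete item here).

Augment with B' → B and build the canonical LR(0) collection (I0 = CLOSURE({[B' → . B]}), then GOTO on every symbol after a dot until no new states appear). It has 16 states:
  I0: { [B → . X Y], [B → . f X ;], [B → . f f S], [B' → . B], [X → . b Y] }  — shift
  I1: { [B' → B .] }  — accept
  I2: { [B → . X Y], [B → . f X ;], [B → . f f S], [B → X . Y], [X → . b Y], [Y → . B], [Y → . b + ;] }  — shift
  I3: { [B → . X Y], [B → . f X ;], [B → . f f S], [X → . b Y], [X → b . Y], [Y → . B], [Y → . b + ;] }  — shift
  I4: { [B → f . X ;], [B → f . f S], [X → . b Y] }  — shift
  I5: { [B → f X . ;] }  — shift
  I6: { [B → f f . S], [S → . ;] }  — shift
  I7: { [S → ; .] }  — reduce
  I8: { [B → f f S .] }  — reduce
  I9: { [B → f X ; .] }  — reduce
  I10: { [Y → B .] }  — reduce
  I11: { [X → b Y .] }  — reduce
  I12: { [B → . X Y], [B → . f X ;], [B → . f f S], [X → . b Y], [X → b . Y], [Y → . B], [Y → . b + ;], [Y → b . + ;] }  — shift
  I13: { [Y → b + . ;] }  — shift
  I14: { [Y → b + ; .] }  — reduce
  I15: { [B → X Y .] }  — reduce

Every state is either a pure shift/goto state or contains exactly one complete item and nothing to shift — no conflicts. The grammar is LR(0).

Answer: Yes, the grammar is LR(0)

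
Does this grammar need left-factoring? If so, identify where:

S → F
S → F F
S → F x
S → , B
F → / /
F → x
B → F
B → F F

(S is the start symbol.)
Yes, S has productions with common prefix 'F'; B has productions with common prefix 'F'

Left-factoring is needed when two productions for the same non-terminal
share a common prefix on the right-hand side.

Productions for S:
  S → F
  S → F F
  S → F x
  S → , B
Productions for F:
  F → / /
  F → x
Productions for B:
  B → F
  B → F F

Found common prefix 'F' in productions for S
Found common prefix 'F' in productions for B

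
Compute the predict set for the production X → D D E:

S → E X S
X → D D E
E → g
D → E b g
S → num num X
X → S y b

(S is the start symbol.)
PREDICT(X → D D E) = (FIRST(RHS) \ {ε}) ∪ (FOLLOW(X) if ε ∈ FIRST(RHS), i.e. RHS ⇒* ε)
FIRST(D) = { 'g' }
FIRST(D D E) = { 'g' }
ε ∉ FIRST(D D E), so FOLLOW(X) is not added.
PREDICT(X → D D E) = { 'g' }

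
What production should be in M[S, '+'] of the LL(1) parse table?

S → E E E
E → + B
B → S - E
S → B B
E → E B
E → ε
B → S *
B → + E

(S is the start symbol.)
To find M[S, '+'], we find productions for S where '+' is in the predict set (PREDICT(N → α) = (FIRST(α) \ {ε}) ∪ (FOLLOW(N) if α ⇒* ε)).

Relevant sets:
  FIRST(E) = { '*', '+', '-', ε }
  FIRST(B) = { '*', '+', '-' }
  FOLLOW(S) = { $, '*', '-' }

S → E E E: PREDICT = { $, '*', '+', '-' }
  '+' is in predict set, so this production goes in M[S, '+']
S → B B: PREDICT = { '*', '+', '-' }
  '+' is in predict set, so this production goes in M[S, '+']

M[S, '+'] = S → E E E, S → B B  (a multiply-defined cell — the grammar is not LL(1))

Answer: S → E E E, S → B B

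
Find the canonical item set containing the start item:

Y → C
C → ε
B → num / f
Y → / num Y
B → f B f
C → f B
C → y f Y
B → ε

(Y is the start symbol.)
First, augment the grammar with Y' → Y
I₀ = CLOSURE({ [Y' → . Y] }):
  [Y' → . Y] has the dot before Y: add [Y → . C], [Y → . / num Y]
  [Y → . C] has the dot before C: add [C → .], [C → . f B], [C → . y f Y]
No further items can be added.

I₀ = { [C → . f B], [C → . y f Y], [C → .], [Y → . / num Y], [Y → . C], [Y' → . Y] }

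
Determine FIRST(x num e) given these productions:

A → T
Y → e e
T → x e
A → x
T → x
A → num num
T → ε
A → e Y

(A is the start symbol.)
{ 'x' }

To compute FIRST(x num e), process the symbols left to right:
Symbol x is a terminal. Add 'x' and stop.
FIRST(x num e) = { 'x' }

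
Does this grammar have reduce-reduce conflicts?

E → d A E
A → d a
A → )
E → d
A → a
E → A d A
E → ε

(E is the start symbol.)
Yes — I7: [A → a .] vs [A → d a .]

Augment with E' → E and build the canonical LR(0) collection (I0 = CLOSURE({[E' → . E]}), then GOTO on every symbol after a dot until no new states appear). It has 13 states:
  I0: { [A → . )], [A → . a], [A → . d a], [E → . A d A], [E → . d A E], [E → . d], [E → .], [E' → . E] }  — shift, reduce
  I1: { [A → ) .] }  — reduce
  I2: { [E → A . d A] }  — shift
  I3: { [E' → E .] }  — accept
  I4: { [A → a .] }  — reduce
  I5: { [A → . )], [A → . a], [A → . d a], [A → d . a], [E → d . A E], [E → d .] }  — shift, reduce
  I6: { [A → . )], [A → . a], [A → . d a], [E → . A d A], [E → . d A E], [E → . d], [E → .], [E → d A . E] }  — shift, reduce
  I7: { [A → a .], [A → d a .] }  — 2 reduces
  I8: { [A → d . a] }  — shift
  I9: { [A → d a .] }  — reduce
  I10: { [E → d A E .] }  — reduce
  I11: { [A → . )], [A → . a], [A → . d a], [E → A d . A] }  — shift
  I12: { [E → A d A .] }  — reduce

I7 contains complete items [A → a .], [A → d a .] — reduce-reduce conflict.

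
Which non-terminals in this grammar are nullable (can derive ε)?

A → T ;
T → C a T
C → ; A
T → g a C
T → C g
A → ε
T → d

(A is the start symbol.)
{ 'A' }

ε-productions: A → ε
So A is immediately nullable.
No further non-terminal can be added: every production for the remaining non-terminals contains a terminal or a non-nullable non-terminal.
Nullable = { 'A' }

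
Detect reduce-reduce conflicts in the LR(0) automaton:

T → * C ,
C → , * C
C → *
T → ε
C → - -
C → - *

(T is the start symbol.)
Augment with T' → T and build the canonical LR(0) collection (I0 = CLOSURE({[T' → . T]}), then GOTO on every symbol after a dot until no new states appear). It has 12 states:
  I0: { [T → . * C ,], [T → .], [T' → . T] }  — shift, reduce
  I1: { [C → . *], [C → . , * C], [C → . - *], [C → . - -], [T → * . C ,] }  — shift
  I2: { [T' → T .] }  — accept
  I3: { [C → * .] }  — reduce
  I4: { [C → , . * C] }  — shift
  I5: { [C → - . *], [C → - . -] }  — shift
  I6: { [T → * C . ,] }  — shift
  I7: { [T → * C , .] }  — reduce
  I8: { [C → - * .] }  — reduce
  I9: { [C → - - .] }  — reduce
  I10: { [C → , * . C], [C → . *], [C → . , * C], [C → . - *], [C → . - -] }  — shift
  I11: { [C → , * C .] }  — reduce

No state contains more than one complete item.

Answer: No reduce-reduce conflicts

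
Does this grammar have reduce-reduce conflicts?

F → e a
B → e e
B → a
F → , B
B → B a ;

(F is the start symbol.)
No reduce-reduce conflicts

A reduce-reduce conflict occurs when an LR(0) state has two complete items [A → α .] and [B → β .] — both call for a reduction, and with no lookahead the parser cannot choose between them.

Augment with F' → F and build the canonical LR(0) collection (I0 = CLOSURE({[F' → . F]}), then GOTO on every symbol after a dot until no new states appear). It has 11 states:
  I0: { [F → . , B], [F → . e a], [F' → . F] }  — shift
  I1: { [B → . B a ;], [B → . a], [B → . e e], [F → , . B] }  — shift
  I2: { [F' → F .] }  — accept
  I3: { [F → e . a] }  — shift
  I4: { [F → e a .] }  — reduce
  I5: { [B → B . a ;], [F → , B .] }  — shift, reduce
  I6: { [B → a .] }  — reduce
  I7: { [B → e . e] }  — shift
  I8: { [B → e e .] }  — reduce
  I9: { [B → B a . ;] }  — shift
  I10: { [B → B a ; .] }  — reduce

No state contains more than one complete item.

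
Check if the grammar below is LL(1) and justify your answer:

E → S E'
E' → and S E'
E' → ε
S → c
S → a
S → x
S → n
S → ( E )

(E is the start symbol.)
A grammar is LL(1) if for each non-terminal N with multiple productions, the predict sets of those productions are pairwise disjoint, where PREDICT(N → α) = (FIRST(α) \ {ε}) ∪ (FOLLOW(N) if α ⇒* ε).

Relevant sets:
  FOLLOW(E') = { $, ')' }

For E':
  PREDICT(E' → and S E') = { 'and' }
  PREDICT(E' → ε) = { $, ')' }
For S:
  PREDICT(S → c) = { 'c' }
  PREDICT(S → a) = { 'a' }
  PREDICT(S → x) = { 'x' }
  PREDICT(S → n) = { 'n' }
  PREDICT(S → '(' E ')') = { '(' }
E has a single production, so nothing to check there.

All predict sets are disjoint. The grammar IS LL(1).

Answer: Yes, the grammar is LL(1).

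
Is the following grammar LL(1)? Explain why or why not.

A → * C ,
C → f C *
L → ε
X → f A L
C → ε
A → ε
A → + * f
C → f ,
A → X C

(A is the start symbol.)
Relevant sets:
  FIRST(X) = { 'f' }
  FOLLOW(A) = { $, 'f' }
  FOLLOW(C) = { $, '*', ',', 'f' }

For A:
  PREDICT(A → '*' C ',') = { '*' }
  PREDICT(A → ε) = { $, 'f' }
  PREDICT(A → '+' '*' f) = { '+' }
  PREDICT(A → X C) = { 'f' }
For C:
  PREDICT(C → f C '*') = { 'f' }
  PREDICT(C → ε) = { $, '*', ',', 'f' }
  PREDICT(C → f ',') = { 'f' }
L, X have a single production, so nothing to check there.

Conflict found: Predict set conflict for A: { 'f' }
The grammar is NOT LL(1).

Answer: No. Predict set conflict for A: { 'f' }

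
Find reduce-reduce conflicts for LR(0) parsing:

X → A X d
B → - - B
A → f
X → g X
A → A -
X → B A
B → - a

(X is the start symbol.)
No reduce-reduce conflicts

A reduce-reduce conflict occurs when an LR(0) state has two complete items [A → α .] and [B → β .] — both call for a reduction, and with no lookahead the parser cannot choose between them.

Augment with X' → X and build the canonical LR(0) collection (I0 = CLOSURE({[X' → . X]}), then GOTO on every symbol after a dot until no new states appear). It has 16 states:
  I0: { [A → . A -], [A → . f], [B → . - - B], [B → . - a], [X → . A X d], [X → . B A], [X → . g X], [X' → . X] }  — shift
  I1: { [B → - . - B], [B → - . a] }  — shift
  I2: { [A → . A -], [A → . f], [A → A . -], [B → . - - B], [B → . - a], [X → . A X d], [X → . B A], [X → . g X], [X → A . X d] }  — shift
  I3: { [A → . A -], [A → . f], [X → B . A] }  — shift
  I4: { [X' → X .] }  — accept
  I5: { [A → f .] }  — reduce
  I6: { [A → . A -], [A → . f], [B → . - - B], [B → . - a], [X → . A X d], [X → . B A], [X → . g X], [X → g . X] }  — shift
  I7: { [X → g X .] }  — reduce
  I8: { [A → A . -], [X → B A .] }  — shift, reduce
  I9: { [A → A - .] }  — reduce
  I10: { [A → A - .], [B → - . - B], [B → - . a] }  — shift, reduce
  I11: { [X → A X . d] }  — shift
  I12: { [X → A X d .] }  — reduce
  I13: { [B → - - . B], [B → . - - B], [B → . - a] }  — shift
  I14: { [B → - a .] }  — reduce
  I15: { [B → - - B .] }  — reduce

No state contains more than one complete item.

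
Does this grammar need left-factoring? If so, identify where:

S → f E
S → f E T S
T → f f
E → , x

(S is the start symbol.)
Left-factoring is needed when two productions for the same non-terminal
share a common prefix on the right-hand side.

Productions for S:
  S → f E
  S → f E T S

Found common prefix 'f E' in productions for S

Answer: Yes, S has productions with common prefix 'f E'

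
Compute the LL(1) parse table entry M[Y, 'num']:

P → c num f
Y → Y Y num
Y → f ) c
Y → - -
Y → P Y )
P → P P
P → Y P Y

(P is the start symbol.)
To find M[Y, 'num'], we find productions for Y where 'num' is in the predict set (PREDICT(N → α) = (FIRST(α) \ {ε}) ∪ (FOLLOW(N) if α ⇒* ε)).

Relevant sets:
  FIRST(Y) = { '-', 'c', 'f' }
  FIRST(P) = { '-', 'c', 'f' }

Y → Y Y num: PREDICT = { '-', 'c', 'f' }
Y → f ) c: PREDICT = { 'f' }
Y → - -: PREDICT = { '-' }
Y → P Y ): PREDICT = { '-', 'c', 'f' }

M[Y, 'num'] is empty (no production applies)

Answer: Empty (error entry)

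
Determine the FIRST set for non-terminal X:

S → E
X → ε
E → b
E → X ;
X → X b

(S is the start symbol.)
{ 'b', ε }

To compute FIRST(X), examine every production with X on the left-hand side, reading each right-hand side left to right until a non-nullable symbol is reached.

From X → ε:
  - ε-production, so ε ∈ FIRST(X)
From X → X b:
  - X is the symbol being defined: contributes nothing new
    X is nullable, so continue to the next symbol
  - b is a terminal: add 'b' and stop

Collecting: FIRST(X) = { 'b', ε }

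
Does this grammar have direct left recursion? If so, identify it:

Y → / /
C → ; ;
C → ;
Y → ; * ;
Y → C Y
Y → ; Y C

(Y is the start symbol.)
No direct left recursion

Direct left recursion occurs when N → N α for some non-terminal N (the right-hand side begins with the left-hand side itself).

Y → / /: starts with '/'
C → ; ;: starts with ';'
C → ;: starts with ';'
Y → ; * ;: starts with ';'
Y → C Y: starts with C
Y → ; Y C: starts with ';'

No direct left recursion found.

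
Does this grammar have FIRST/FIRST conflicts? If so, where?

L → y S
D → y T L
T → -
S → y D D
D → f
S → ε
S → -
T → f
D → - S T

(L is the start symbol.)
No FIRST/FIRST conflicts.

Productions for D:
  D → y T L: FIRST = { 'y' }
  D → f: FIRST = { 'f' }
  D → - S T: FIRST = { '-' }
Productions for T:
  T → -: FIRST = { '-' }
  T → f: FIRST = { 'f' }
Productions for S:
  S → y D D: FIRST = { 'y' }
  S → ε: FIRST = { ε }
  S → -: FIRST = { '-' }
L has only one production, so no FIRST/FIRST conflict is possible there.

All alternatives of each non-terminal have pairwise disjoint FIRST sets.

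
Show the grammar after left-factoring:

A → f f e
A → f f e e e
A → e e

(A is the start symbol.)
A → f f e A'
A' → ε
A' → e e
A → e e

Left-factoring transforms A → αβ₁ | αβ₂ into A → αA' and A' → β₁ | β₂
(α is the longest common prefix among the alternatives). Repeat until
no nonterminal has two alternatives with a common prefix.

Round 1: A has alternatives sharing prefix 'f f e'. Introduce A': A → f f e A'
  Add: A' → ε
  Add: A' → e e

No remaining common prefixes — done.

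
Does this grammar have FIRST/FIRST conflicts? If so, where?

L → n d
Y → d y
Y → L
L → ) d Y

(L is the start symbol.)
No FIRST/FIRST conflicts.

A FIRST/FIRST conflict occurs when two productions N → α and N → β for the same non-terminal have FIRST(α) ∩ FIRST(β) ≠ ∅ (with ε ∈ FIRST of a nullable right-hand side, so two nullable alternatives also conflict).

FIRST sets of the non-terminals at (or reachable through a nullable prefix from) the front of some alternative:
  FIRST(L) = { ')', 'n' }

Productions for L:
  L → n d: FIRST = { 'n' }
  L → ) d Y: FIRST = { ')' }
Productions for Y:
  Y → d y: FIRST = { 'd' }
  Y → L: FIRST = { ')', 'n' }

All alternatives of each non-terminal have pairwise disjoint FIRST sets.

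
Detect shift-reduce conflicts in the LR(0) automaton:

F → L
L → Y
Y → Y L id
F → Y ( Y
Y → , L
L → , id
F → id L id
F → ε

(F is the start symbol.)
A shift-reduce conflict occurs when an LR(0) state has both:
  - a complete (reduce) item [A → α .] (dot at the end), and
  - a shift item [B → β . c γ] (dot before a terminal).

Augment with F' → F and build the canonical LR(0) collection (I0 = CLOSURE({[F' → . F]}), then GOTO on every symbol after a dot until no new states appear). It has 16 states:
  I0: { [F → . L], [F → . Y ( Y], [F → . id L id], [F → .], [F' → . F], [L → . , id], [L → . Y], [Y → . , L], [Y → . Y L id] }  — shift, reduce
  I1: { [L → , . id], [L → . , id], [L → . Y], [Y → , . L], [Y → . , L], [Y → . Y L id] }  — shift
  I2: { [F' → F .] }  — accept
  I3: { [F → L .] }  — reduce
  I4: { [F → Y . ( Y], [L → . , id], [L → . Y], [L → Y .], [Y → . , L], [Y → . Y L id], [Y → Y . L id] }  — shift, reduce
  I5: { [F → id . L id], [L → . , id], [L → . Y], [Y → . , L], [Y → . Y L id] }  — shift
  I6: { [F → id L . id] }  — shift
  I7: { [L → . , id], [L → . Y], [L → Y .], [Y → . , L], [Y → . Y L id], [Y → Y . L id] }  — shift, reduce
  I8: { [Y → Y L . id] }  — shift
  I9: { [Y → Y L id .] }  — reduce
  I10: { [F → id L id .] }  — reduce
  I11: { [F → Y ( . Y], [Y → . , L], [Y → . Y L id] }  — shift
  I12: { [L → . , id], [L → . Y], [Y → , . L], [Y → . , L], [Y → . Y L id] }  — shift
  I13: { [F → Y ( Y .], [L → . , id], [L → . Y], [Y → . , L], [Y → . Y L id], [Y → Y . L id] }  — shift, reduce
  I14: { [Y → , L .] }  — reduce
  I15: { [L → , id .] }  — reduce

I0 contains reduce item [F → .] and shift items [F → . id L id], [L → . , id], [Y → . , L] — shift-reduce conflict.
I4 contains reduce item [L → Y .] and shift items [F → Y . ( Y], [L → . , id], [Y → . , L] — shift-reduce conflict.
I7 contains reduce item [L → Y .] and shift items [L → . , id], [Y → . , L] — shift-reduce conflict.
I13 contains reduce item [F → Y ( Y .] and shift items [L → . , id], [Y → . , L] — shift-reduce conflict.

Answer: Yes — I0: [F → .] vs [F → . id L id]; I4: [L → Y .] vs [F → Y . ( Y]; I7: [L → Y .] vs [L → . , id]; I13: [F → Y ( Y .] vs [L → . , id]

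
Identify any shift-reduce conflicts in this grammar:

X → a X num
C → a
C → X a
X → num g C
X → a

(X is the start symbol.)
Yes — I2: [X → a .] vs [X → . a]; I7: [C → a .] vs [X → . a]

A shift-reduce conflict occurs when an LR(0) state has both:
  - a complete (reduce) item [A → α .] (dot at the end), and
  - a shift item [B → β . c γ] (dot before a terminal).

Augment with X' → X and build the canonical LR(0) collection (I0 = CLOSURE({[X' → . X]}), then GOTO on every symbol after a dot until no new states appear). It has 11 states:
  I0: { [X → . a X num], [X → . a], [X → . num g C], [X' → . X] }  — shift
  I1: { [X' → X .] }  — accept
  I2: { [X → . a X num], [X → . a], [X → . num g C], [X → a . X num], [X → a .] }  — shift, reduce
  I3: { [X → num . g C] }  — shift
  I4: { [C → . X a], [C → . a], [X → . a X num], [X → . a], [X → . num g C], [X → num g . C] }  — shift
  I5: { [X → num g C .] }  — reduce
  I6: { [C → X . a] }  — shift
  I7: { [C → a .], [X → . a X num], [X → . a], [X → . num g C], [X → a . X num], [X → a .] }  — shift, 2 reduces
  I8: { [X → a X . num] }  — shift
  I9: { [X → a X num .] }  — reduce
  I10: { [C → X a .] }  — reduce

I2 contains reduce item [X → a .] and shift items [X → . a], [X → . a X num], [X → . num g C] — shift-reduce conflict.
I7 contains reduce items [C → a .], [X → a .] and shift items [X → . a], [X → . a X num], [X → . num g C] — shift-reduce conflict.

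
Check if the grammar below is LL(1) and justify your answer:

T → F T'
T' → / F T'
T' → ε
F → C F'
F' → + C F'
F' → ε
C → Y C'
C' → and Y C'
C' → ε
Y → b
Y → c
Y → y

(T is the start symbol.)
Yes, the grammar is LL(1).

Relevant sets:
  FOLLOW(T') = { $ }
  FOLLOW(F') = { $, '/' }
  FOLLOW(C') = { $, '+', '/' }

For T':
  PREDICT(T' → '/' F T') = { '/' }
  PREDICT(T' → ε) = { $ }
For F':
  PREDICT(F' → '+' C F') = { '+' }
  PREDICT(F' → ε) = { $, '/' }
For C':
  PREDICT(C' → and Y C') = { 'and' }
  PREDICT(C' → ε) = { $, '+', '/' }
For Y:
  PREDICT(Y → b) = { 'b' }
  PREDICT(Y → c) = { 'c' }
  PREDICT(Y → y) = { 'y' }
T, F, C have a single production, so nothing to check there.

All predict sets are disjoint. The grammar IS LL(1).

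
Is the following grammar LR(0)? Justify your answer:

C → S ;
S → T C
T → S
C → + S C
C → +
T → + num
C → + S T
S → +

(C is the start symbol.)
No. Shift-reduce conflict between [C → + .] and [S → . +]

A grammar is LR(0) if no state in the canonical LR(0) collection has:
  - both a shift item (dot before a terminal) and a complete item (shift-reduce conflict), or
  - two or more complete items (reduce-reduce conflict; the accept item [C' → C .] counts as a complete item here).

Augment with C' → C and build the canonical LR(0) collection (I0 = CLOSURE({[C' → . C]}), then GOTO on every symbol after a dot until no new states appear). It has 12 states:
  I0: { [C → . + S C], [C → . + S T], [C → . +], [C → . S ;], [C' → . C], [S → . +], [S → . T C], [T → . + num], [T → . S] }  — shift
  I1: { [C → + . S C], [C → + . S T], [C → + .], [S → + .], [S → . +], [S → . T C], [T → + . num], [T → . + num], [T → . S] }  — shift, 2 reduces
  I2: { [C' → C .] }  — accept
  I3: { [C → S . ;], [T → S .] }  — shift, reduce
  I4: { [C → . + S C], [C → . + S T], [C → . +], [C → . S ;], [S → . +], [S → . T C], [S → T . C], [T → . + num], [T → . S] }  — shift
  I5: { [S → T C .] }  — reduce
  I6: { [C → S ; .] }  — reduce
  I7: { [S → + .], [T → + . num] }  — shift, reduce
  I8: { [C → + S . C], [C → + S . T], [C → . + S C], [C → . + S T], [C → . +], [C → . S ;], [S → . +], [S → . T C], [T → . + num], [T → . S], [T → S .] }  — shift, reduce
  I9: { [T → + num .] }  — reduce
  I10: { [C → + S C .] }  — reduce
  I11: { [C → + S T .], [C → . + S C], [C → . + S T], [C → . +], [C → . S ;], [S → . +], [S → . T C], [S → T . C], [T → . + num], [T → . S] }  — shift, reduce

Conflict in state I1:
  Shift-reduce conflict between [C → + .] and [S → . +]
So the grammar is NOT LR(0).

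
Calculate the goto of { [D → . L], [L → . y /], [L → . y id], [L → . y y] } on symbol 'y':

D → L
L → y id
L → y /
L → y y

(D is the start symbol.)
{ [L → y . /], [L → y . id], [L → y . y] }

GOTO(I, 'y') = CLOSURE({ [A → αX.β] : [A → α.Xβ] ∈ I, X = 'y' })

Items with dot before 'y', with the dot advanced:
  [L → . y /] → [L → y . /]
  [L → . y id] → [L → y . id]
  [L → . y y] → [L → y . y]
Closure adds nothing (no advanced item has the dot before a non-terminal).

GOTO = { [L → y . /], [L → y . id], [L → y . y] }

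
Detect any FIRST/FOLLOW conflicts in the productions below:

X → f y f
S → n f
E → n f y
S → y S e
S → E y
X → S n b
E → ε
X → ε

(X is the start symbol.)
No FIRST/FOLLOW conflicts.

A FIRST/FOLLOW conflict occurs when a non-terminal N has a nullable alternative N → β (β ⇒* ε) and another alternative N → α with FIRST(α) ∩ FOLLOW(N) ≠ ∅: on such a lookahead the parser cannot decide between expanding α and letting N vanish via β.

Nullable non-terminals: E, X.
FIRST sets used below: FIRST(S) = { 'n', 'y' }

E: nullable alternative(s) E → ε; FOLLOW(E) = { 'y' }
  E → n f y: FIRST \ {ε} = { 'n' } — disjoint from FOLLOW(E)
  E → ε: FIRST \ {ε} = { } — this is the only nullable alternative, skip

X: nullable alternative(s) X → ε; FOLLOW(X) = { $ }
  X → f y f: FIRST \ {ε} = { 'f' } — disjoint from FOLLOW(X)
  X → S n b: FIRST \ {ε} = { 'n', 'y' } — disjoint from FOLLOW(X)
  X → ε: FIRST \ {ε} = { } — this is the only nullable alternative, skip

S has no nullable alternative, so no FIRST/FOLLOW check is needed there.

No FIRST/FOLLOW conflicts found.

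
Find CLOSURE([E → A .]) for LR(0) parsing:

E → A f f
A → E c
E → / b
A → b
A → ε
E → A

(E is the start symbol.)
{ [E → A .] }

Start with: [E → A .]
The dot is at the end, so nothing is added.

CLOSURE = { [E → A .] }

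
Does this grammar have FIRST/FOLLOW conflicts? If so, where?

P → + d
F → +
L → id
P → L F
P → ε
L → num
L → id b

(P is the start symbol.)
A FIRST/FOLLOW conflict occurs when a non-terminal N has a nullable alternative N → β (β ⇒* ε) and another alternative N → α with FIRST(α) ∩ FOLLOW(N) ≠ ∅: on such a lookahead the parser cannot decide between expanding α and letting N vanish via β.

Nullable non-terminals: P.
FIRST sets used below: FIRST(L) = { 'id', 'num' }

P: nullable alternative(s) P → ε; FOLLOW(P) = { $ }
  P → + d: FIRST \ {ε} = { '+' } — disjoint from FOLLOW(P)
  P → L F: FIRST \ {ε} = { 'id', 'num' } — disjoint from FOLLOW(P)
  P → ε: FIRST \ {ε} = { } — this is the only nullable alternative, skip

F, L have no nullable alternative, so no FIRST/FOLLOW check is needed there.

No FIRST/FOLLOW conflicts found.

Answer: No FIRST/FOLLOW conflicts.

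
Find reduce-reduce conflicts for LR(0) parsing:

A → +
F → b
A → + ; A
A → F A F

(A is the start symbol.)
A reduce-reduce conflict occurs when an LR(0) state has two complete items [A → α .] and [B → β .] — both call for a reduction, and with no lookahead the parser cannot choose between them.

Augment with A' → A and build the canonical LR(0) collection (I0 = CLOSURE({[A' → . A]}), then GOTO on every symbol after a dot until no new states appear). It has 9 states:
  I0: { [A → . + ; A], [A → . +], [A → . F A F], [A' → . A], [F → . b] }  — shift
  I1: { [A → + . ; A], [A → + .] }  — shift, reduce
  I2: { [A' → A .] }  — accept
  I3: { [A → . + ; A], [A → . +], [A → . F A F], [A → F . A F], [F → . b] }  — shift
  I4: { [F → b .] }  — reduce
  I5: { [A → F A . F], [F → . b] }  — shift
  I6: { [A → F A F .] }  — reduce
  I7: { [A → + ; . A], [A → . + ; A], [A → . +], [A → . F A F], [F → . b] }  — shift
  I8: { [A → + ; A .] }  — reduce

No state contains more than one complete item.

Answer: No reduce-reduce conflicts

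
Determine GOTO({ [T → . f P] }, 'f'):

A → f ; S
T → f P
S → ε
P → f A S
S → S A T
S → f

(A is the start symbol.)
GOTO(I, 'f') = CLOSURE({ [A → αX.β] : [A → α.Xβ] ∈ I, X = 'f' })

Items with dot before 'f', with the dot advanced:
  [T → . f P] → [T → f . P]
Closure of the advanced items:
  [T → f . P] has the dot before P: add [P → . f A S]

GOTO = { [P → . f A S], [T → f . P] }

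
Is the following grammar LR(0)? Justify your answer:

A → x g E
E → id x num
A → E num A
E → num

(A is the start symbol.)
A grammar is LR(0) if no state in the canonical LR(0) collection has:
  - both a shift item (dot before a terminal) and a complete item (shift-reduce conflict), or
  - two or more complete items (reduce-reduce conflict; the accept item [A' → A .] counts as a complete item here).

Augment with A' → A and build the canonical LR(0) collection (I0 = CLOSURE({[A' → . A]}), then GOTO on every symbol after a dot until no new states appear). It has 12 states:
  I0: { [A → . E num A], [A → . x g E], [A' → . A], [E → . id x num], [E → . num] }  — shift
  I1: { [A' → A .] }  — accept
  I2: { [A → E . num A] }  — shift
  I3: { [E → id . x num] }  — shift
  I4: { [E → num .] }  — reduce
  I5: { [A → x . g E] }  — shift
  I6: { [A → x g . E], [E → . id x num], [E → . num] }  — shift
  I7: { [A → x g E .] }  — reduce
  I8: { [E → id x . num] }  — shift
  I9: { [E → id x num .] }  — reduce
  I10: { [A → . E num A], [A → . x g E], [A → E num . A], [E → . id x num], [E → . num] }  — shift
  I11: { [A → E num A .] }  — reduce

Every state is either a pure shift/goto state or contains exactly one complete item and nothing to shift — no conflicts. The grammar is LR(0).

Answer: Yes, the grammar is LR(0)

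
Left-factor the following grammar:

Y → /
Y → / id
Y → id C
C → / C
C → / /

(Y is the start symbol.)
Left-factoring transforms A → αβ₁ | αβ₂ into A → αA' and A' → β₁ | β₂
(α is the longest common prefix among the alternatives). Repeat until
no nonterminal has two alternatives with a common prefix.

Round 1: Y has alternatives sharing prefix '/'. Introduce Y': Y → / Y'
  Add: Y' → ε
  Add: Y' → id

Round 2: C has alternatives sharing prefix '/'. Introduce C': C → / C'
  Add: C' → C
  Add: C' → /

No remaining common prefixes — done.

Resulting grammar:
Y → / Y'
Y' → ε
Y' → id
Y → id C
C → / C'
C' → C
C' → /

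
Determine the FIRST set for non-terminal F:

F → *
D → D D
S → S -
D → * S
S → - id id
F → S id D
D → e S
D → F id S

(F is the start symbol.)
{ '*', '-' }

FIRST sets of the other non-terminals involved (by the same procedure, iterated to a fixed point):
  FIRST(S) = { '-' }

From F → *:
  - '*' is a terminal: add '*' and stop
From F → S id D:
  - S is a non-terminal: add FIRST(S) \ {ε} = { '-' }
    S is not nullable, so stop

Collecting: FIRST(F) = { '*', '-' }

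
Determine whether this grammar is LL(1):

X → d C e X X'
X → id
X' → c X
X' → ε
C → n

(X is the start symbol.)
No. Predict set conflict for X': { 'c' }

A grammar is LL(1) if for each non-terminal N with multiple productions, the predict sets of those productions are pairwise disjoint, where PREDICT(N → α) = (FIRST(α) \ {ε}) ∪ (FOLLOW(N) if α ⇒* ε).

Relevant sets:
  FOLLOW(X') = { $, 'c' }

For X:
  PREDICT(X → d C e X X') = { 'd' }
  PREDICT(X → id) = { 'id' }
For X':
  PREDICT(X' → c X) = { 'c' }
  PREDICT(X' → ε) = { $, 'c' }
C has a single production, so nothing to check there.

Conflict found: Predict set conflict for X': { 'c' }
The grammar is NOT LL(1).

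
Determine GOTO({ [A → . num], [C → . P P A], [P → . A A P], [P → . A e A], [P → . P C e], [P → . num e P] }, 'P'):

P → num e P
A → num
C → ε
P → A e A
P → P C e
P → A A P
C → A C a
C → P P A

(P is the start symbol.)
GOTO(I, 'P') = CLOSURE({ [A → αX.β] : [A → α.Xβ] ∈ I, X = 'P' })

Items with dot before 'P', with the dot advanced:
  [C → . P P A] → [C → P . P A]
  [P → . P C e] → [P → P . C e]
Closure of the advanced items:
  [C → P . P A] has the dot before P: add [P → . num e P], [P → . A e A], [P → . P C e], [P → . A A P]
  [P → P . C e] has the dot before C: add [C → .], [C → . A C a], [C → . P P A]
  [P → . A e A] has the dot before A: add [A → . num]

GOTO = { [A → . num], [C → . A C a], [C → . P P A], [C → .], [C → P . P A], [P → . A A P], [P → . A e A], [P → . P C e], [P → . num e P], [P → P . C e] }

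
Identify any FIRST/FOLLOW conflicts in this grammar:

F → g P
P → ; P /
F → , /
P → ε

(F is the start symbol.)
Nullable non-terminals: P.

P: nullable alternative(s) P → ε; FOLLOW(P) = { $, '/' }
  P → ; P /: FIRST \ {ε} = { ';' } — disjoint from FOLLOW(P)
  P → ε: FIRST \ {ε} = { } — this is the only nullable alternative, skip

F has no nullable alternative, so no FIRST/FOLLOW check is needed there.

No FIRST/FOLLOW conflicts found.

Answer: No FIRST/FOLLOW conflicts.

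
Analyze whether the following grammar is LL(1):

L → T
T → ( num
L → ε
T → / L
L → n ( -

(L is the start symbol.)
A grammar is LL(1) if for each non-terminal N with multiple productions, the predict sets of those productions are pairwise disjoint, where PREDICT(N → α) = (FIRST(α) \ {ε}) ∪ (FOLLOW(N) if α ⇒* ε).

Relevant sets:
  FIRST(T) = { '(', '/' }
  FOLLOW(L) = { $ }

For L:
  PREDICT(L → T) = { '(', '/' }
  PREDICT(L → ε) = { $ }
  PREDICT(L → n '(' '-') = { 'n' }
For T:
  PREDICT(T → '(' num) = { '(' }
  PREDICT(T → '/' L) = { '/' }

All predict sets are disjoint. The grammar IS LL(1).

Answer: Yes, the grammar is LL(1).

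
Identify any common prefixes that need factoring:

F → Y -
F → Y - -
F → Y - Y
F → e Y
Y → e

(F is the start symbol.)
Yes, F has productions with common prefix 'Y -'

Left-factoring is needed when two productions for the same non-terminal
share a common prefix on the right-hand side.

Productions for F:
  F → Y -
  F → Y - -
  F → Y - Y
  F → e Y

Found common prefix 'Y -' in productions for F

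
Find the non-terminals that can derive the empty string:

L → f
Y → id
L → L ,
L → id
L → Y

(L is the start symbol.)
None

A non-terminal is nullable if it can derive ε (the empty string): either it has an ε-production, or it has a production whose right-hand side consists entirely of nullable non-terminals.

There are no ε-productions, so no non-terminal can derive ε.
No non-terminals are nullable.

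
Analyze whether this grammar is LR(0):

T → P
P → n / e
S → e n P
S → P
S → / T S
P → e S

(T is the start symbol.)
A grammar is LR(0) if no state in the canonical LR(0) collection has:
  - both a shift item (dot before a terminal) and a complete item (shift-reduce conflict), or
  - two or more complete items (reduce-reduce conflict; the accept item [T' → T .] counts as a complete item here).

Augment with T' → T and build the canonical LR(0) collection (I0 = CLOSURE({[T' → . T]}), then GOTO on every symbol after a dot until no new states appear). It has 15 states:
  I0: { [P → . e S], [P → . n / e], [T → . P], [T' → . T] }  — shift
  I1: { [T → P .] }  — reduce
  I2: { [T' → T .] }  — accept
  I3: { [P → . e S], [P → . n / e], [P → e . S], [S → . / T S], [S → . P], [S → . e n P] }  — shift
  I4: { [P → n . / e] }  — shift
  I5: { [P → n / . e] }  — shift
  I6: { [P → n / e .] }  — reduce
  I7: { [P → . e S], [P → . n / e], [S → / . T S], [T → . P] }  — shift
  I8: { [S → P .] }  — reduce
  I9: { [P → e S .] }  — reduce
  I10: { [P → . e S], [P → . n / e], [P → e . S], [S → . / T S], [S → . P], [S → . e n P], [S → e . n P] }  — shift
  I11: { [P → . e S], [P → . n / e], [P → n . / e], [S → e n . P] }  — shift
  I12: { [S → e n P .] }  — reduce
  I13: { [P → . e S], [P → . n / e], [S → . / T S], [S → . P], [S → . e n P], [S → / T . S] }  — shift
  I14: { [S → / T S .] }  — reduce

Every state is either a pure shift/goto state or contains exactly one complete item and nothing to shift — no conflicts. The grammar is LR(0).

Answer: Yes, the grammar is LR(0)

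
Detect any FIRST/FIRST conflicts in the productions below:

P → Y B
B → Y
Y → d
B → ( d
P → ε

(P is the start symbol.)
A FIRST/FIRST conflict occurs when two productions N → α and N → β for the same non-terminal have FIRST(α) ∩ FIRST(β) ≠ ∅ (with ε ∈ FIRST of a nullable right-hand side, so two nullable alternatives also conflict).

FIRST sets of the non-terminals at (or reachable through a nullable prefix from) the front of some alternative:
  FIRST(Y) = { 'd' }

Productions for P:
  P → Y B: FIRST = { 'd' }
  P → ε: FIRST = { ε }
Productions for B:
  B → Y: FIRST = { 'd' }
  B → ( d: FIRST = { '(' }
Y has only one production, so no FIRST/FIRST conflict is possible there.

All alternatives of each non-terminal have pairwise disjoint FIRST sets.

Answer: No FIRST/FIRST conflicts.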